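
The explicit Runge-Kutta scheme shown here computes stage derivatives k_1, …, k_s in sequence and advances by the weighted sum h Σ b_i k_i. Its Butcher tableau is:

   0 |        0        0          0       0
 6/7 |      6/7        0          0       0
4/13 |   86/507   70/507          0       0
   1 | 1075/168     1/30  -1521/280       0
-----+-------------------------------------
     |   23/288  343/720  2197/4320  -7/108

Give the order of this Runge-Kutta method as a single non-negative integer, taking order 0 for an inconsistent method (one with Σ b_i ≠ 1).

4

b = (23/288, 343/720, 2197/4320, -7/108)
c = (0, 6/7, 4/13, 1)
Ac = (0, 0, 20/169, -23/14)
Σ b_i: 23/288·1 + 343/720·1 + 2197/4320·1 + (-7/108)·1 = 1 ✓
b·c: 343/720·6/7 + 2197/4320·4/13 + (-7/108)·1 = 1/2 ✓
b·c²: 343/720·36/49 + 2197/4320·16/169 + (-7/108)·1 = 1/3 ✓
b·Ac: 2197/4320·20/169 + (-7/108)·(-23/14) = 1/6 ✓
b·c³: 343/720·216/343 + 2197/4320·64/2197 + (-7/108)·1 = 1/4 ✓
b·(c∘Ac): 2197/4320·80/2197 + (-7/108)·(-23/14) = 1/8 ✓
b·Ac²: 2197/4320·120/1183 + (-7/108)·(-24/49) = 1/12 ✓
b·A²c: (-7/108)·(-9/14) = 1/24 ✓; 4 stages ⇒ order 4.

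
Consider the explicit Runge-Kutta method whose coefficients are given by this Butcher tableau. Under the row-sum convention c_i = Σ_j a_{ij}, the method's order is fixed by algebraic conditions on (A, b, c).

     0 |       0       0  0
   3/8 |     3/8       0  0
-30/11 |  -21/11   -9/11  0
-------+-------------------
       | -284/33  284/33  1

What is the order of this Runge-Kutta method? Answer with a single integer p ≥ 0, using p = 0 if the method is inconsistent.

2

b = (-284/33, 284/33, 1)
c = (0, 3/8, -30/11)
Ac = (0, 0, -27/88)
Σ b_i: (-284/33)·1 + 284/33·1 + 1·1 = 1 ✓
b·c: 284/33·3/8 + 1·(-30/11) = 1/2 ✓
b·c²: 284/33·9/64 + 1·900/121 = 16743/1936 ≠ 1/3 ⇒ order 2.
b·Ac: 1·(-27/88) = -27/88 ≠ 1/6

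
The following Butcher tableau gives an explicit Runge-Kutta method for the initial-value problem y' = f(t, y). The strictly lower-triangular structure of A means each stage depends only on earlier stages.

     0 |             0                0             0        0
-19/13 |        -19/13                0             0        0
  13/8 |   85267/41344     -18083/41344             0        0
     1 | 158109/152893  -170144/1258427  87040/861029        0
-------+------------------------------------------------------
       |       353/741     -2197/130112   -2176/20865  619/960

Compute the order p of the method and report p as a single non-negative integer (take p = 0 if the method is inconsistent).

4

b = (353/741, -2197/130112, -2176/20865, 619/960)
c = (0, -19/13, 13/8, 1)
Ac = (0, 0, 1391/2176, 224/619)
Σ b_i: 353/741·1 + (-2197/130112)·1 + (-2176/20865)·1 + 619/960·1 = 1 ✓
b·c: (-2197/130112)·(-19/13) + (-2176/20865)·13/8 + 619/960·1 = 1/2 ✓
b·c²: (-2197/130112)·361/169 + (-2176/20865)·169/64 + 619/960·1 = 1/3 ✓
b·Ac: (-2176/20865)·1391/2176 + 619/960·224/619 = 1/6 ✓
b·c³: (-2197/130112)·(-6859/2197) + (-2176/20865)·2197/512 + 619/960·1 = 1/4 ✓
b·(c∘Ac): (-2176/20865)·18083/17408 + 619/960·224/619 = 1/8 ✓
b·Ac²: (-2176/20865)·(-2033/2176) + 619/960·(-176/8047) = 1/12 ✓
b·A²c: 619/960·40/619 = 1/24 ✓; 4 stages ⇒ order 4.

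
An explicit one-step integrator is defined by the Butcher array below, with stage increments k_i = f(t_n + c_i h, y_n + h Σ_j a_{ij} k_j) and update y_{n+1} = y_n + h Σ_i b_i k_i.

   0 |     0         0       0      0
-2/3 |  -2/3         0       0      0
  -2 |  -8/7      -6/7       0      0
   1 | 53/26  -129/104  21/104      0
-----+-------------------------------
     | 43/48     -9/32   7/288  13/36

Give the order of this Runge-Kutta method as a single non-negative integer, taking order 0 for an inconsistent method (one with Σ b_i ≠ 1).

b = (43/48, -9/32, 7/288, 13/36)
c = (0, -2/3, -2, 1)
Ac = (0, 0, 4/7, 11/26)
Σ b_i: 43/48·1 + (-9/32)·1 + 7/288·1 + 13/36·1 = 1 ✓
b·c: (-9/32)·(-2/3) + 7/288·(-2) + 13/36·1 = 1/2 ✓
b·c²: (-9/32)·4/9 + 7/288·4 + 13/36·1 = 1/3 ✓
b·Ac: 7/288·4/7 + 13/36·11/26 = 1/6 ✓
b·c³: (-9/32)·(-8/27) + 7/288·(-8) + 13/36·1 = 1/4 ✓
b·(c∘Ac): 7/288·(-8/7) + 13/36·11/26 = 1/8 ✓
b·Ac²: 7/288·(-8/21) + 13/36·10/39 = 1/12 ✓
b·A²c: 13/36·3/26 = 1/24 ✓; 4 stages ⇒ order 4.

4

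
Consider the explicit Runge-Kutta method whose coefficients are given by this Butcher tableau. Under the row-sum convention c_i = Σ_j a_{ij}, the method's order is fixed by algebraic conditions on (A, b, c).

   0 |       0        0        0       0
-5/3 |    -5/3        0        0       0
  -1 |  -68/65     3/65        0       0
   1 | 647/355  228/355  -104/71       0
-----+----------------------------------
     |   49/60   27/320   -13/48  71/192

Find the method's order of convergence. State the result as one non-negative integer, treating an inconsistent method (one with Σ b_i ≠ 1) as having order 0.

b = (49/60, 27/320, -13/48, 71/192)
c = (0, -5/3, -1, 1)
Ac = (0, 0, -1/13, 28/71)
Σ b_i: 49/60·1 + 27/320·1 + (-13/48)·1 + 71/192·1 = 1 ✓
b·c: 27/320·(-5/3) + (-13/48)·(-1) + 71/192·1 = 1/2 ✓
b·c²: 27/320·25/9 + (-13/48)·1 + 71/192·1 = 1/3 ✓
b·Ac: (-13/48)·(-1/13) + 71/192·28/71 = 1/6 ✓
b·c³: 27/320·(-125/27) + (-13/48)·(-1) + 71/192·1 = 1/4 ✓
b·(c∘Ac): (-13/48)·1/13 + 71/192·28/71 = 1/8 ✓
b·Ac²: (-13/48)·5/39 + 71/192·68/213 = 1/12 ✓
b·A²c: 71/192·8/71 = 1/24 ✓; 4 stages ⇒ order 4.

4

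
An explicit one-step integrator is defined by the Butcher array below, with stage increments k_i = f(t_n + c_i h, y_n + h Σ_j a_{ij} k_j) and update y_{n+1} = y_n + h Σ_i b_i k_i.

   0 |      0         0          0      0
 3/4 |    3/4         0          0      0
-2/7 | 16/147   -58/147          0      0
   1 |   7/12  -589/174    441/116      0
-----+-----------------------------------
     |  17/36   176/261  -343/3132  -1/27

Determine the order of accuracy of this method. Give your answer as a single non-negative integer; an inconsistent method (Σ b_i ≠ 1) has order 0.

b = (17/36, 176/261, -343/3132, -1/27)
c = (0, 3/4, -2/7, 1)
Ac = (0, 0, -29/98, -29/8)
Σ b_i: 17/36·1 + 176/261·1 + (-343/3132)·1 + (-1/27)·1 = 1 ✓
b·c: 176/261·3/4 + (-343/3132)·(-2/7) + (-1/27)·1 = 1/2 ✓
b·c²: 176/261·9/16 + (-343/3132)·4/49 + (-1/27)·1 = 1/3 ✓
b·Ac: (-343/3132)·(-29/98) + (-1/27)·(-29/8) = 1/6 ✓
b·c³: 176/261·27/64 + (-343/3132)·(-8/343) + (-1/27)·1 = 1/4 ✓
b·(c∘Ac): (-343/3132)·29/343 + (-1/27)·(-29/8) = 1/8 ✓
b·Ac²: (-343/3132)·(-87/392) + (-1/27)·(-51/32) = 1/12 ✓
b·A²c: (-1/27)·(-9/8) = 1/24 ✓; 4 stages ⇒ order 4.

4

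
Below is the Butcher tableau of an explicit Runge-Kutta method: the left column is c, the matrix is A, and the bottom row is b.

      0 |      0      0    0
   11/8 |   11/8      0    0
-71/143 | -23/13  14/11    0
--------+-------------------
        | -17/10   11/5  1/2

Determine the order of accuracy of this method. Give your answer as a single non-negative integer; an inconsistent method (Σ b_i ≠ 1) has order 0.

b = (-17/10, 11/5, 1/2)
c = (0, 11/8, -71/143)
Ac = (0, 0, 7/4)
Σ b_i: (-17/10)·1 + 11/5·1 + 1/2·1 = 1 ✓
b·c: 11/5·11/8 + 1/2·(-71/143) = 15883/5720 ≠ 1/2 ⇒ order 1.

1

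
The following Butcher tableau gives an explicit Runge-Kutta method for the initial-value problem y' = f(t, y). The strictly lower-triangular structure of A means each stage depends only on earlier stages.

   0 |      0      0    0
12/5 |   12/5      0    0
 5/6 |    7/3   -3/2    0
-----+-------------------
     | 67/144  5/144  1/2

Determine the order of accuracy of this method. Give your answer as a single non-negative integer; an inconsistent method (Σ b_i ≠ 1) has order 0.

b = (67/144, 5/144, 1/2)
c = (0, 12/5, 5/6)
Ac = (0, 0, -18/5)
Σ b_i: 67/144·1 + 5/144·1 + 1/2·1 = 1 ✓
b·c: 5/144·12/5 + 1/2·5/6 = 1/2 ✓
b·c²: 5/144·144/25 + 1/2·25/36 = 197/360 ≠ 1/3 ⇒ order 2.
b·Ac: 1/2·(-18/5) = -9/5 ≠ 1/6

2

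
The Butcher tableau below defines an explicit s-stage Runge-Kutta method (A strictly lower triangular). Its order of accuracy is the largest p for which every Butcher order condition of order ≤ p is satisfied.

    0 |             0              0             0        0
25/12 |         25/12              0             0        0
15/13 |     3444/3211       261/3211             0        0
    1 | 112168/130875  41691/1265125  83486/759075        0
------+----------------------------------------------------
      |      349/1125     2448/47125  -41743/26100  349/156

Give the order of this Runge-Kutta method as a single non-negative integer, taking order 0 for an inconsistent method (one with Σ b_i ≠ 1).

4

b = (349/1125, 2448/47125, -41743/26100, 349/156)
c = (0, 25/12, 15/13, 1)
Ac = (0, 0, 2175/12844, 273/1396)
Σ b_i: 349/1125·1 + 2448/47125·1 + (-41743/26100)·1 + 349/156·1 = 1 ✓
b·c: 2448/47125·25/12 + (-41743/26100)·15/13 + 349/156·1 = 1/2 ✓
b·c²: 2448/47125·625/144 + (-41743/26100)·225/169 + 349/156·1 = 1/3 ✓
b·Ac: (-41743/26100)·2175/12844 + 349/156·273/1396 = 1/6 ✓
b·c³: 2448/47125·15625/1728 + (-41743/26100)·3375/2197 + 349/156·1 = 1/4 ✓
b·(c∘Ac): (-41743/26100)·32625/166972 + 349/156·273/1396 = 1/8 ✓
b·Ac²: (-41743/26100)·18125/51376 + 349/156·4849/16752 = 1/12 ✓
b·A²c: 349/156·13/698 = 1/24 ✓; 4 stages ⇒ order 4.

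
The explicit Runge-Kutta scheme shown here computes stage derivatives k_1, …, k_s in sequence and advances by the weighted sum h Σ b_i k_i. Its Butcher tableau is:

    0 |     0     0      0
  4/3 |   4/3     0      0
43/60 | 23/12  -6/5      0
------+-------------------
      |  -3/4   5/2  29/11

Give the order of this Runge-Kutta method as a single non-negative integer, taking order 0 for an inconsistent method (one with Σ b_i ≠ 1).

0

b = (-3/4, 5/2, 29/11)
c = (0, 4/3, 43/60)
Ac = (0, 0, -8/5)
Σ b_i: (-3/4)·1 + 5/2·1 + 29/11·1 = 193/44 ≠ 1 ⇒ order 0.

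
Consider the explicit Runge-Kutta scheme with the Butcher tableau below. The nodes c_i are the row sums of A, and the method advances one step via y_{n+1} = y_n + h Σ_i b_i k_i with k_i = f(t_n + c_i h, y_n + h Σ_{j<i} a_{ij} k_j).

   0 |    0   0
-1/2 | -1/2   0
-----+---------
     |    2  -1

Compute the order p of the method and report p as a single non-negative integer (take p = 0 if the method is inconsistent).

b = (2, -1)
c = (0, -1/2)
Σ b_i: 2·1 + (-1)·1 = 1 ✓
b·c: (-1)·(-1/2) = 1/2 ✓; 2 stages ⇒ order 2.

2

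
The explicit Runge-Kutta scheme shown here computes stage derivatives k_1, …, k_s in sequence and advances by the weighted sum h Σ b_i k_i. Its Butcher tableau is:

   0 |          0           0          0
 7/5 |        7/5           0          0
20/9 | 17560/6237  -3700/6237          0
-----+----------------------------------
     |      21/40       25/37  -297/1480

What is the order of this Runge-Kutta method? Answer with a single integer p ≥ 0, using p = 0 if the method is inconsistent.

b = (21/40, 25/37, -297/1480)
c = (0, 7/5, 20/9)
Ac = (0, 0, -740/891)
Σ b_i: 21/40·1 + 25/37·1 + (-297/1480)·1 = 1 ✓
b·c: 25/37·7/5 + (-297/1480)·20/9 = 1/2 ✓
b·c²: 25/37·49/25 + (-297/1480)·400/81 = 1/3 ✓
b·Ac: (-297/1480)·(-740/891) = 1/6 ✓; 3 stages ⇒ order 3.

3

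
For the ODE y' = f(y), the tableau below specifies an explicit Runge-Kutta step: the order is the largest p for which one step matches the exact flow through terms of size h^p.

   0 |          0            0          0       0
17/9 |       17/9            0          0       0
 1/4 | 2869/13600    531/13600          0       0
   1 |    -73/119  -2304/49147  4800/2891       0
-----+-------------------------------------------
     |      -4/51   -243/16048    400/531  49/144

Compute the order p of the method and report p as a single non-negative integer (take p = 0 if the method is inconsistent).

b = (-4/51, -243/16048, 400/531, 49/144)
c = (0, 17/9, 1/4, 1)
Ac = (0, 0, 59/800, 16/49)
Σ b_i: (-4/51)·1 + (-243/16048)·1 + 400/531·1 + 49/144·1 = 1 ✓
b·c: (-243/16048)·17/9 + 400/531·1/4 + 49/144·1 = 1/2 ✓
b·c²: (-243/16048)·289/81 + 400/531·1/16 + 49/144·1 = 1/3 ✓
b·Ac: 400/531·59/800 + 49/144·16/49 = 1/6 ✓
b·c³: (-243/16048)·4913/729 + 400/531·1/64 + 49/144·1 = 1/4 ✓
b·(c∘Ac): 400/531·59/3200 + 49/144·16/49 = 1/8 ✓
b·Ac²: 400/531·1003/7200 + 49/144·(-4/63) = 1/12 ✓
b·A²c: 49/144·6/49 = 1/24 ✓; 4 stages ⇒ order 4.

4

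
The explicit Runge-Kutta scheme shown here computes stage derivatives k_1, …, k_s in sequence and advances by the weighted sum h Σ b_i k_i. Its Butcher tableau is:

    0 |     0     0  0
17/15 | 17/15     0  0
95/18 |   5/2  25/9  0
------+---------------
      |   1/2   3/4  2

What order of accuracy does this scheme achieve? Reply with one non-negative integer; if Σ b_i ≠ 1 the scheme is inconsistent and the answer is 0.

b = (1/2, 3/4, 2)
c = (0, 17/15, 95/18)
Ac = (0, 0, 85/27)
Σ b_i: 1/2·1 + 3/4·1 + 2·1 = 13/4 ≠ 1 ⇒ order 0.

0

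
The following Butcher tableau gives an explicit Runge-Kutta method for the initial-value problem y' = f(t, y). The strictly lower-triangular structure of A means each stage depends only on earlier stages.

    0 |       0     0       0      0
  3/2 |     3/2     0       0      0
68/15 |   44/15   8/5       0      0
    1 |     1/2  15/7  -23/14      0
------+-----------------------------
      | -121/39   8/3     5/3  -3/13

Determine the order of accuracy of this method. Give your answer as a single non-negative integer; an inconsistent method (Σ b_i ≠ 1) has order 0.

1

b = (-121/39, 8/3, 5/3, -3/13)
c = (0, 3/2, 68/15, 1)
Ac = (0, 0, 12/5, -127/30)
Σ b_i: (-121/39)·1 + 8/3·1 + 5/3·1 + (-3/13)·1 = 1 ✓
b·c: 8/3·3/2 + 5/3·68/15 + (-3/13)·1 = 1325/117 ≠ 1/2 ⇒ order 1.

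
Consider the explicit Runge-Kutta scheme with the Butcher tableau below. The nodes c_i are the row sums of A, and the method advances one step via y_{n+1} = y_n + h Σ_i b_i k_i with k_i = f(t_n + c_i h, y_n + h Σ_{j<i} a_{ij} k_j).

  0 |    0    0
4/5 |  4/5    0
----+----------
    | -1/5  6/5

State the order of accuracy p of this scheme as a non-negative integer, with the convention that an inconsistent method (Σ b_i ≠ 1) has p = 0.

b = (-1/5, 6/5)
c = (0, 4/5)
Σ b_i: (-1/5)·1 + 6/5·1 = 1 ✓
b·c: 6/5·4/5 = 24/25 ≠ 1/2 ⇒ order 1.

1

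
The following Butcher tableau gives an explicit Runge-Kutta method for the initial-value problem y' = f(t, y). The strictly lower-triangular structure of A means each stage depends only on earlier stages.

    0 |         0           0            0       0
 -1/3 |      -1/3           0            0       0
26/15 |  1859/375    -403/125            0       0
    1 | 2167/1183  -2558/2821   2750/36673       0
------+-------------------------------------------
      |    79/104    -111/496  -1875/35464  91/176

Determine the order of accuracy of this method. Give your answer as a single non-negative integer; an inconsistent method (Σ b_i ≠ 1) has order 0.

b = (79/104, -111/496, -1875/35464, 91/176)
c = (0, -1/3, 26/15, 1)
Ac = (0, 0, 403/375, 118/273)
Σ b_i: 79/104·1 + (-111/496)·1 + (-1875/35464)·1 + 91/176·1 = 1 ✓
b·c: (-111/496)·(-1/3) + (-1875/35464)·26/15 + 91/176·1 = 1/2 ✓
b·c²: (-111/496)·1/9 + (-1875/35464)·676/225 + 91/176·1 = 1/3 ✓
b·Ac: (-1875/35464)·403/375 + 91/176·118/273 = 1/6 ✓
b·c³: (-111/496)·(-1/27) + (-1875/35464)·17576/3375 + 91/176·1 = 1/4 ✓
b·(c∘Ac): (-1875/35464)·10478/5625 + 91/176·118/273 = 1/8 ✓
b·Ac²: (-1875/35464)·(-403/1125) + 91/176·34/273 = 1/12 ✓
b·A²c: 91/176·22/273 = 1/24 ✓; 4 stages ⇒ order 4.

4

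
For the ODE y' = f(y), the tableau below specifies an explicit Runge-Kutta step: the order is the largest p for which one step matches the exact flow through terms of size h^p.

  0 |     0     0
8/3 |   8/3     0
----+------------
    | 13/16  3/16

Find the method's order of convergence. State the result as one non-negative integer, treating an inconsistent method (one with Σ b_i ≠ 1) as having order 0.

2

b = (13/16, 3/16)
c = (0, 8/3)
Σ b_i: 13/16·1 + 3/16·1 = 1 ✓
b·c: 3/16·8/3 = 1/2 ✓; 2 stages ⇒ order 2.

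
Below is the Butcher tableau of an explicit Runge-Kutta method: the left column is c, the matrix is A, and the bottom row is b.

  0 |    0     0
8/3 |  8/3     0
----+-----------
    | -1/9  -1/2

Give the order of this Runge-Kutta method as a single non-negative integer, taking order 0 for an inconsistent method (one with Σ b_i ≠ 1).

0

b = (-1/9, -1/2)
c = (0, 8/3)
Σ b_i: (-1/9)·1 + (-1/2)·1 = -11/18 ≠ 1 ⇒ order 0.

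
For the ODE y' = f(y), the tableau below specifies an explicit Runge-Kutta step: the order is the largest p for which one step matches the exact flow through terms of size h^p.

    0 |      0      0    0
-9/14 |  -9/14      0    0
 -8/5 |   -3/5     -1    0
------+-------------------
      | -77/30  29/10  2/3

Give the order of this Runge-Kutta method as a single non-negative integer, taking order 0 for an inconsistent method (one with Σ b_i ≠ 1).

1

b = (-77/30, 29/10, 2/3)
c = (0, -9/14, -8/5)
Ac = (0, 0, 9/14)
Σ b_i: (-77/30)·1 + 29/10·1 + 2/3·1 = 1 ✓
b·c: 29/10·(-9/14) + 2/3·(-8/5) = -1231/420 ≠ 1/2 ⇒ order 1.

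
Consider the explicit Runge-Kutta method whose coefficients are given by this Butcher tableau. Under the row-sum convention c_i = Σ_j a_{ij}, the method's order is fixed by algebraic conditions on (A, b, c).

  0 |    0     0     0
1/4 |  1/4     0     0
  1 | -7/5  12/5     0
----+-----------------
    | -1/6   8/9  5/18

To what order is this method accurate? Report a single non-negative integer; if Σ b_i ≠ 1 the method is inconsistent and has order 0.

3

b = (-1/6, 8/9, 5/18)
c = (0, 1/4, 1)
Ac = (0, 0, 3/5)
Σ b_i: (-1/6)·1 + 8/9·1 + 5/18·1 = 1 ✓
b·c: 8/9·1/4 + 5/18·1 = 1/2 ✓
b·c²: 8/9·1/16 + 5/18·1 = 1/3 ✓
b·Ac: 5/18·3/5 = 1/6 ✓; 3 stages ⇒ order 3.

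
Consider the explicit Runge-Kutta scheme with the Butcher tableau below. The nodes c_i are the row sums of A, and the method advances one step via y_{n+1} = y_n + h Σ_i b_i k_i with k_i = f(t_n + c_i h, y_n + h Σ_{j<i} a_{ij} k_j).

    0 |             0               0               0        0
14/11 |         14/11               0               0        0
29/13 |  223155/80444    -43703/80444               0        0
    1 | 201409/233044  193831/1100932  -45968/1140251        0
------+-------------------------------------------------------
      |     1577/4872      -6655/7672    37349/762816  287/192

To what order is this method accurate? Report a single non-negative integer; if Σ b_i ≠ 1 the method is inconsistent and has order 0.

4

b = (1577/4872, -6655/7672, 37349/762816, 287/192)
c = (0, 14/11, 29/13, 1)
Ac = (0, 0, -3973/5746, 11/82)
Σ b_i: 1577/4872·1 + (-6655/7672)·1 + 37349/762816·1 + 287/192·1 = 1 ✓
b·c: (-6655/7672)·14/11 + 37349/762816·29/13 + 287/192·1 = 1/2 ✓
b·c²: (-6655/7672)·196/121 + 37349/762816·841/169 + 287/192·1 = 1/3 ✓
b·Ac: 37349/762816·(-3973/5746) + 287/192·11/82 = 1/6 ✓
b·c³: (-6655/7672)·2744/1331 + 37349/762816·24389/2197 + 287/192·1 = 1/4 ✓
b·(c∘Ac): 37349/762816·(-115217/74698) + 287/192·11/82 = 1/8 ✓
b·Ac²: 37349/762816·(-27811/31603) + 287/192·267/3157 = 1/12 ✓
b·A²c: 287/192·8/287 = 1/24 ✓; 4 stages ⇒ order 4.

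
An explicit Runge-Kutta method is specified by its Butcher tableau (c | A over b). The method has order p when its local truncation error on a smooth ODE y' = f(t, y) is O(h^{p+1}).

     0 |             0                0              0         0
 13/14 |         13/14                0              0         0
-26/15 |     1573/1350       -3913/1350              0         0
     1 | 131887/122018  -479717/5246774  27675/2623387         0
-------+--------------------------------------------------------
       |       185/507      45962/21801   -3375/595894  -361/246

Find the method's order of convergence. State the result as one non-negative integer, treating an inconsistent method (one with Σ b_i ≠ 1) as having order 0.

4

b = (185/507, 45962/21801, -3375/595894, -361/246)
c = (0, 13/14, -26/15, 1)
Ac = (0, 0, -7267/2700, -149/1444)
Σ b_i: 185/507·1 + 45962/21801·1 + (-3375/595894)·1 + (-361/246)·1 = 1 ✓
b·c: 45962/21801·13/14 + (-3375/595894)·(-26/15) + (-361/246)·1 = 1/2 ✓
b·c²: 45962/21801·169/196 + (-3375/595894)·676/225 + (-361/246)·1 = 1/3 ✓
b·Ac: (-3375/595894)·(-7267/2700) + (-361/246)·(-149/1444) = 1/6 ✓
b·c³: 45962/21801·2197/2744 + (-3375/595894)·(-17576/3375) + (-361/246)·1 = 1/4 ✓
b·(c∘Ac): (-3375/595894)·94471/20250 + (-361/246)·(-149/1444) = 1/8 ✓
b·Ac²: (-3375/595894)·(-94471/37800) + (-361/246)·(-953/20216) = 1/12 ✓
b·A²c: (-361/246)·(-41/1444) = 1/24 ✓; 4 stages ⇒ order 4.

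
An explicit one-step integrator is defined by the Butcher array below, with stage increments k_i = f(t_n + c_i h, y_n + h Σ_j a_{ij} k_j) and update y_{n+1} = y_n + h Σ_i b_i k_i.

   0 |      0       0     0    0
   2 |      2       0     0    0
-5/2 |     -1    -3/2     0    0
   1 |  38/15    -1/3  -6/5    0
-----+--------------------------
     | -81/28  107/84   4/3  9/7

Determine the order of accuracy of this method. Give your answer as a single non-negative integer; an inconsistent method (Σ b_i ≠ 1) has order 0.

b = (-81/28, 107/84, 4/3, 9/7)
c = (0, 2, -5/2, 1)
Ac = (0, 0, -3, 7/3)
Σ b_i: (-81/28)·1 + 107/84·1 + 4/3·1 + 9/7·1 = 1 ✓
b·c: 107/84·2 + 4/3·(-5/2) + 9/7·1 = 1/2 ✓
b·c²: 107/84·4 + 4/3·25/4 + 9/7·1 = 103/7 ≠ 1/3 ⇒ order 2.
b·Ac: 4/3·(-3) + 9/7·7/3 = -1 ≠ 1/6

2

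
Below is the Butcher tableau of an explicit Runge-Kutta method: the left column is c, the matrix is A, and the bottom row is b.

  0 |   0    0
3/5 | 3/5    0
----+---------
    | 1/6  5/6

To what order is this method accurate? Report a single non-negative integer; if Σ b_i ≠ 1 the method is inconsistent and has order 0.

2

b = (1/6, 5/6)
c = (0, 3/5)
Σ b_i: 1/6·1 + 5/6·1 = 1 ✓
b·c: 5/6·3/5 = 1/2 ✓; 2 stages ⇒ order 2.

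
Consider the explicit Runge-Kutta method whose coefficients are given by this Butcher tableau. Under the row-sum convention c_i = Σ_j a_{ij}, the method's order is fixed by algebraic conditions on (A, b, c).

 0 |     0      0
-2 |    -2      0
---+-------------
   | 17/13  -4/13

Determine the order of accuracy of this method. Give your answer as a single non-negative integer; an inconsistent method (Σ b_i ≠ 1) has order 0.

1

b = (17/13, -4/13)
c = (0, -2)
Σ b_i: 17/13·1 + (-4/13)·1 = 1 ✓
b·c: (-4/13)·(-2) = 8/13 ≠ 1/2 ⇒ order 1.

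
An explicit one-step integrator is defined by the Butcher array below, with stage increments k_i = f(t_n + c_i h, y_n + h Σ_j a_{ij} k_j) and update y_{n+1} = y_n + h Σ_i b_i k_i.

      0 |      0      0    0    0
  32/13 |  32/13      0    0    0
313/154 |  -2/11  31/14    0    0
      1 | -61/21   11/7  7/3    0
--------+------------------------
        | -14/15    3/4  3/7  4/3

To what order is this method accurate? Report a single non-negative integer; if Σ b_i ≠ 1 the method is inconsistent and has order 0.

b = (-14/15, 3/4, 3/7, 4/3)
c = (0, 32/13, 313/154, 1)
Ac = (0, 0, 496/91, 51715/6006)
Σ b_i: (-14/15)·1 + 3/4·1 + 3/7·1 + 4/3·1 = 221/140 ≠ 1 ⇒ order 0.

0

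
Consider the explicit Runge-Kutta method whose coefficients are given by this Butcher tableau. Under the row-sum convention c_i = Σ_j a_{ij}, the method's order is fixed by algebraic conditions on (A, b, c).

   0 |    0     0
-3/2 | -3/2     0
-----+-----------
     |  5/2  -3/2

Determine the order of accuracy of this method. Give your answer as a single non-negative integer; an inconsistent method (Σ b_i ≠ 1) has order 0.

b = (5/2, -3/2)
c = (0, -3/2)
Σ b_i: 5/2·1 + (-3/2)·1 = 1 ✓
b·c: (-3/2)·(-3/2) = 9/4 ≠ 1/2 ⇒ order 1.

1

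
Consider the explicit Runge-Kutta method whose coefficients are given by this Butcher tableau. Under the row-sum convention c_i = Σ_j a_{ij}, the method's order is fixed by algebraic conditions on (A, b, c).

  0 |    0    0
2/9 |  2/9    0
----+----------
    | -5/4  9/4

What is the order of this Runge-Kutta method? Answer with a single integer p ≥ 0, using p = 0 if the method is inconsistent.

2

b = (-5/4, 9/4)
c = (0, 2/9)
Σ b_i: (-5/4)·1 + 9/4·1 = 1 ✓
b·c: 9/4·2/9 = 1/2 ✓; 2 stages ⇒ order 2.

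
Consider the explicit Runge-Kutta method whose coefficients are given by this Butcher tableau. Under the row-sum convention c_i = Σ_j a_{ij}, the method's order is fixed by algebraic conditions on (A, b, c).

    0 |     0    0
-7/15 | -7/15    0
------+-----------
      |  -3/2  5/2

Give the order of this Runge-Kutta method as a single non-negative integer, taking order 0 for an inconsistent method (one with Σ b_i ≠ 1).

b = (-3/2, 5/2)
c = (0, -7/15)
Σ b_i: (-3/2)·1 + 5/2·1 = 1 ✓
b·c: 5/2·(-7/15) = -7/6 ≠ 1/2 ⇒ order 1.

1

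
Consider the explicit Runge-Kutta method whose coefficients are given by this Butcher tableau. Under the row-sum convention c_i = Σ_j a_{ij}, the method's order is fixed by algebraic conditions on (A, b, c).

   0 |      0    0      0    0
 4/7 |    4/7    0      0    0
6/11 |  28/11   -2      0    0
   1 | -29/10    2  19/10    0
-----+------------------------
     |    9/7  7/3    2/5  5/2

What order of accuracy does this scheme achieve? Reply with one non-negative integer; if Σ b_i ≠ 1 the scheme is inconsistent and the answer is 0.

0

b = (9/7, 7/3, 2/5, 5/2)
c = (0, 4/7, 6/11, 1)
Ac = (0, 0, -8/7, 839/385)
Σ b_i: 9/7·1 + 7/3·1 + 2/5·1 + 5/2·1 = 1369/210 ≠ 1 ⇒ order 0.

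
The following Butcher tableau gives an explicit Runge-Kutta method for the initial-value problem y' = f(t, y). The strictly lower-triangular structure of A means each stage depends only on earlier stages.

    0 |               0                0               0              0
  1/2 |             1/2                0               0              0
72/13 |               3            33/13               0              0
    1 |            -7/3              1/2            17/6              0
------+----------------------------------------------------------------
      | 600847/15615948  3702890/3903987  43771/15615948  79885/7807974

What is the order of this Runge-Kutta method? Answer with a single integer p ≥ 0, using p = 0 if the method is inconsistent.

b = (600847/15615948, 3702890/3903987, 43771/15615948, 79885/7807974)
c = (0, 1/2, 72/13, 1)
Ac = (0, 0, 33/26, 829/52)
Σ b_i: 600847/15615948·1 + 3702890/3903987·1 + 43771/15615948·1 + 79885/7807974·1 = 1 ✓
b·c: 3702890/3903987·1/2 + 43771/15615948·72/13 + 79885/7807974·1 = 1/2 ✓
b·c²: 3702890/3903987·1/4 + 43771/15615948·5184/169 + 79885/7807974·1 = 1/3 ✓
b·Ac: 43771/15615948·33/26 + 79885/7807974·829/52 = 1/6 ✓
b·c³: 3702890/3903987·1/8 + 43771/15615948·373248/2197 + 79885/7807974·1 = 40939009/67669108 ≠ 1/4 ⇒ order 3.
b·(c∘Ac): 43771/15615948·1188/169 + 79885/7807974·829/52 = 5709589/31231896 ≠ 1/8
b·Ac²: 43771/15615948·33/52 + 79885/7807974·117673/1352 = 181136257/203007324 ≠ 1/12
b·A²c: 79885/7807974·187/52 = 1149115/31231896 ≠ 1/24

3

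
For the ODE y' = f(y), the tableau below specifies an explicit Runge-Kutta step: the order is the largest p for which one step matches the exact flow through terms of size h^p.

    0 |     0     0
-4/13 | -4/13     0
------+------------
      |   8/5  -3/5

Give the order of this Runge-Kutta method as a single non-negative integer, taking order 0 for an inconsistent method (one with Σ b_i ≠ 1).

1

b = (8/5, -3/5)
c = (0, -4/13)
Σ b_i: 8/5·1 + (-3/5)·1 = 1 ✓
b·c: (-3/5)·(-4/13) = 12/65 ≠ 1/2 ⇒ order 1.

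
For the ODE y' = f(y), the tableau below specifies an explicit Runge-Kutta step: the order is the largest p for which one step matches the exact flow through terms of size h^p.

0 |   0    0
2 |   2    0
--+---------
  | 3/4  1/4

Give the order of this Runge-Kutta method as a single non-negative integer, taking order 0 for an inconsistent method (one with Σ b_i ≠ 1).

b = (3/4, 1/4)
c = (0, 2)
Σ b_i: 3/4·1 + 1/4·1 = 1 ✓
b·c: 1/4·2 = 1/2 ✓; 2 stages ⇒ order 2.

2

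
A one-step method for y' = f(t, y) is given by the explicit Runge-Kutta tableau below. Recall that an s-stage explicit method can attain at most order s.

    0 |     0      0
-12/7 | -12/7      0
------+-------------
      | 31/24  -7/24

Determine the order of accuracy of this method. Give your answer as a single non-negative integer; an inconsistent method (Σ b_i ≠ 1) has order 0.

b = (31/24, -7/24)
c = (0, -12/7)
Σ b_i: 31/24·1 + (-7/24)·1 = 1 ✓
b·c: (-7/24)·(-12/7) = 1/2 ✓; 2 stages ⇒ order 2.

2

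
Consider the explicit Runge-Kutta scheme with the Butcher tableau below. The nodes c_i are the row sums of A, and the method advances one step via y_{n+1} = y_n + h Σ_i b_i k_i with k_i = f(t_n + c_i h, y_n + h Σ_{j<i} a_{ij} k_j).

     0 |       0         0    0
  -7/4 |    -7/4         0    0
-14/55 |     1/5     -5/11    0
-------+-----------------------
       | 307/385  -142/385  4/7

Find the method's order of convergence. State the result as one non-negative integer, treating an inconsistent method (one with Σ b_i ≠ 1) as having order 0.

b = (307/385, -142/385, 4/7)
c = (0, -7/4, -14/55)
Ac = (0, 0, 35/44)
Σ b_i: 307/385·1 + (-142/385)·1 + 4/7·1 = 1 ✓
b·c: (-142/385)·(-7/4) + 4/7·(-14/55) = 1/2 ✓
b·c²: (-142/385)·49/16 + 4/7·196/3025 = -26439/24200 ≠ 1/3 ⇒ order 2.
b·Ac: 4/7·35/44 = 5/11 ≠ 1/6

2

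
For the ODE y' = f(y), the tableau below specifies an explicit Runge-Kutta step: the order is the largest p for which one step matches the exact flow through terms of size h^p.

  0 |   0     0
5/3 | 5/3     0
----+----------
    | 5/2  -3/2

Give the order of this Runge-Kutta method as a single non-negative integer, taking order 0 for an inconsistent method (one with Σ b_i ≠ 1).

1

b = (5/2, -3/2)
c = (0, 5/3)
Σ b_i: 5/2·1 + (-3/2)·1 = 1 ✓
b·c: (-3/2)·5/3 = -5/2 ≠ 1/2 ⇒ order 1.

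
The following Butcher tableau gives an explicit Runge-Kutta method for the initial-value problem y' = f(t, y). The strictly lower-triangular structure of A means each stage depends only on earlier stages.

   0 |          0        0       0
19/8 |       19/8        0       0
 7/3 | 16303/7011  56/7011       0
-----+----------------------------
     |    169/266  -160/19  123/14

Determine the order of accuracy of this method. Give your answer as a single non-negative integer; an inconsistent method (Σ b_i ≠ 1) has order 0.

3

b = (169/266, -160/19, 123/14)
c = (0, 19/8, 7/3)
Ac = (0, 0, 7/369)
Σ b_i: 169/266·1 + (-160/19)·1 + 123/14·1 = 1 ✓
b·c: (-160/19)·19/8 + 123/14·7/3 = 1/2 ✓
b·c²: (-160/19)·361/64 + 123/14·49/9 = 1/3 ✓
b·Ac: 123/14·7/369 = 1/6 ✓; 3 stages ⇒ order 3.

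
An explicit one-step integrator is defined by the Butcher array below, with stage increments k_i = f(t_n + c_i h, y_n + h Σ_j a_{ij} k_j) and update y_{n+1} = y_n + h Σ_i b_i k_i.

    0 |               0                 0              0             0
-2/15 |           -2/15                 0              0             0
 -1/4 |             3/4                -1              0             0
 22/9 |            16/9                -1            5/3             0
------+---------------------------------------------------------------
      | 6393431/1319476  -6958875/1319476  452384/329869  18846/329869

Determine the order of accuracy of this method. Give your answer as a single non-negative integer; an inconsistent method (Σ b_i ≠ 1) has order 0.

b = (6393431/1319476, -6958875/1319476, 452384/329869, 18846/329869)
c = (0, -2/15, -1/4, 22/9)
Ac = (0, 0, 2/15, -17/60)
Σ b_i: 6393431/1319476·1 + (-6958875/1319476)·1 + 452384/329869·1 + 18846/329869·1 = 1 ✓
b·c: (-6958875/1319476)·(-2/15) + 452384/329869·(-1/4) + 18846/329869·22/9 = 1/2 ✓
b·c²: (-6958875/1319476)·4/225 + 452384/329869·1/16 + 18846/329869·484/81 = 1/3 ✓
b·Ac: 452384/329869·2/15 + 18846/329869·(-17/60) = 1/6 ✓
b·c³: (-6958875/1319476)·(-8/3375) + 452384/329869·(-1/64) + 18846/329869·10648/729 = 14705593/17812926 ≠ 1/4 ⇒ order 3.
b·(c∘Ac): 452384/329869·(-1/30) + 18846/329869·(-187/270) = -421981/4948035 ≠ 1/8
b·Ac²: 452384/329869·(-4/225) + 18846/329869·311/3600 = -2309147/118752840 ≠ 1/12
b·A²c: 18846/329869·2/9 = 4188/329869 ≠ 1/24

3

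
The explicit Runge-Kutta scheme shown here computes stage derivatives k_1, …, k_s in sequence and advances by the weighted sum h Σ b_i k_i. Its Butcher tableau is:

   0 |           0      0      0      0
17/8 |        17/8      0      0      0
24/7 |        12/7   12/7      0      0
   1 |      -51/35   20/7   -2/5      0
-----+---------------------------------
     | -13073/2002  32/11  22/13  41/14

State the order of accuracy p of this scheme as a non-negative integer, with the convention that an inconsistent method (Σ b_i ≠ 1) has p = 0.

b = (-13073/2002, 32/11, 22/13, 41/14)
c = (0, 17/8, 24/7, 1)
Ac = (0, 0, 51/14, 47/10)
Σ b_i: (-13073/2002)·1 + 32/11·1 + 22/13·1 + 41/14·1 = 1 ✓
b·c: 32/11·17/8 + 22/13·24/7 + 41/14·1 = 4265/286 ≠ 1/2 ⇒ order 1.

1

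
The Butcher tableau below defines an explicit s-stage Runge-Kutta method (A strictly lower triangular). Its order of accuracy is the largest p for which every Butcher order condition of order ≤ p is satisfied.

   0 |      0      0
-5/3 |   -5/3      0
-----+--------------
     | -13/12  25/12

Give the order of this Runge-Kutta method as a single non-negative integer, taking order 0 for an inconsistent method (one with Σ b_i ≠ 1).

1

b = (-13/12, 25/12)
c = (0, -5/3)
Σ b_i: (-13/12)·1 + 25/12·1 = 1 ✓
b·c: 25/12·(-5/3) = -125/36 ≠ 1/2 ⇒ order 1.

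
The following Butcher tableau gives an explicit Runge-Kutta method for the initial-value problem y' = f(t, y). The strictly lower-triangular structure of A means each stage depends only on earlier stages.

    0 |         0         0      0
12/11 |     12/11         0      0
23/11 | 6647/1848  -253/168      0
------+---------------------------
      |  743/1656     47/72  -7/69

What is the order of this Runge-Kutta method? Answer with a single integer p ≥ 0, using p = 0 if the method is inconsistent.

b = (743/1656, 47/72, -7/69)
c = (0, 12/11, 23/11)
Ac = (0, 0, -23/14)
Σ b_i: 743/1656·1 + 47/72·1 + (-7/69)·1 = 1 ✓
b·c: 47/72·12/11 + (-7/69)·23/11 = 1/2 ✓
b·c²: 47/72·144/121 + (-7/69)·529/121 = 1/3 ✓
b·Ac: (-7/69)·(-23/14) = 1/6 ✓; 3 stages ⇒ order 3.

3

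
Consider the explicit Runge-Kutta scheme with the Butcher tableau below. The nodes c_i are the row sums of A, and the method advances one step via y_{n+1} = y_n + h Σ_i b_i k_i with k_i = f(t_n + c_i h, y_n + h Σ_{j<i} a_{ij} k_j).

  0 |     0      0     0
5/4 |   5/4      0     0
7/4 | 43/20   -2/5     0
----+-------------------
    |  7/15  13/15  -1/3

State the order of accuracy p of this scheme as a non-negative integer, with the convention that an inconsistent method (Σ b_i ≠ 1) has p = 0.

3

b = (7/15, 13/15, -1/3)
c = (0, 5/4, 7/4)
Ac = (0, 0, -1/2)
Σ b_i: 7/15·1 + 13/15·1 + (-1/3)·1 = 1 ✓
b·c: 13/15·5/4 + (-1/3)·7/4 = 1/2 ✓
b·c²: 13/15·25/16 + (-1/3)·49/16 = 1/3 ✓
b·Ac: (-1/3)·(-1/2) = 1/6 ✓; 3 stages ⇒ order 3.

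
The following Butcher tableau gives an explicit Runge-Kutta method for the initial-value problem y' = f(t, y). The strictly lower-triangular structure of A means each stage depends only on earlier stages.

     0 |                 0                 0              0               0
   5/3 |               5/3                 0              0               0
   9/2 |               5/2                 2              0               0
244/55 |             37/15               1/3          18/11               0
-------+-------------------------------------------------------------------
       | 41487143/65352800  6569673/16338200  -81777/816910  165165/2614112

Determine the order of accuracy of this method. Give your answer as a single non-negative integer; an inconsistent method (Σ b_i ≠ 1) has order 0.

3

b = (41487143/65352800, 6569673/16338200, -81777/816910, 165165/2614112)
c = (0, 5/3, 9/2, 244/55)
Ac = (0, 0, 10/3, 784/99)
Σ b_i: 41487143/65352800·1 + 6569673/16338200·1 + (-81777/816910)·1 + 165165/2614112·1 = 1 ✓
b·c: 6569673/16338200·5/3 + (-81777/816910)·9/2 + 165165/2614112·244/55 = 1/2 ✓
b·c²: 6569673/16338200·25/9 + (-81777/816910)·81/4 + 165165/2614112·59536/3025 = 1/3 ✓
b·Ac: (-81777/816910)·10/3 + 165165/2614112·784/99 = 1/6 ✓
b·c³: 6569673/16338200·125/27 + (-81777/816910)·729/8 + 165165/2614112·14526784/166375 = -5641284941/3234963600 ≠ 1/4 ⇒ order 3.
b·(c∘Ac): (-81777/816910)·15 + 165165/2614112·191296/5445 = 352003/490146 ≠ 1/8
b·Ac²: (-81777/816910)·50/9 + 165165/2614112·20233/594 = 75097525/47054016 ≠ 1/12
b·A²c: 165165/2614112·60/11 = 225225/653528 ≠ 1/24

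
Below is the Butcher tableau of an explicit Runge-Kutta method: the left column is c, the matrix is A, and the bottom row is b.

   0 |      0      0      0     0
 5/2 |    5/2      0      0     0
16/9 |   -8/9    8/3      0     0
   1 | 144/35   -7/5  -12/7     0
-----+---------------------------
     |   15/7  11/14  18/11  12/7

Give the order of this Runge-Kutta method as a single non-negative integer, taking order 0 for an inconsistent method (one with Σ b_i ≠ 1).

0

b = (15/7, 11/14, 18/11, 12/7)
c = (0, 5/2, 16/9, 1)
Ac = (0, 0, 20/3, -275/42)
Σ b_i: 15/7·1 + 11/14·1 + 18/11·1 + 12/7·1 = 967/154 ≠ 1 ⇒ order 0.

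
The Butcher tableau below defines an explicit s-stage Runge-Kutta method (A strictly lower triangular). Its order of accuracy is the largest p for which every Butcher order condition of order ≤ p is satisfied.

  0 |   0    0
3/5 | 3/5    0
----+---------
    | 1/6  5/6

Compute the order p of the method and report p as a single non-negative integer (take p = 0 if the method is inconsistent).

2

b = (1/6, 5/6)
c = (0, 3/5)
Σ b_i: 1/6·1 + 5/6·1 = 1 ✓
b·c: 5/6·3/5 = 1/2 ✓; 2 stages ⇒ order 2.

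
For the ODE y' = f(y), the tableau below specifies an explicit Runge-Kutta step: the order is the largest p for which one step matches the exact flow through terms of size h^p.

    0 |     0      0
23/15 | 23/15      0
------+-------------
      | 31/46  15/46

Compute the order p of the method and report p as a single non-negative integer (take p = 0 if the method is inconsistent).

b = (31/46, 15/46)
c = (0, 23/15)
Σ b_i: 31/46·1 + 15/46·1 = 1 ✓
b·c: 15/46·23/15 = 1/2 ✓; 2 stages ⇒ order 2.

2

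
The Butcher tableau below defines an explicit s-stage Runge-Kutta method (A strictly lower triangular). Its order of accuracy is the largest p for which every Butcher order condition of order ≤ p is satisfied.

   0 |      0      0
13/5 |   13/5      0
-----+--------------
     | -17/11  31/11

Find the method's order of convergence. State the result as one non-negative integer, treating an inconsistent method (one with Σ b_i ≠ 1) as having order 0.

b = (-17/11, 31/11)
c = (0, 13/5)
Σ b_i: (-17/11)·1 + 31/11·1 = 14/11 ≠ 1 ⇒ order 0.

0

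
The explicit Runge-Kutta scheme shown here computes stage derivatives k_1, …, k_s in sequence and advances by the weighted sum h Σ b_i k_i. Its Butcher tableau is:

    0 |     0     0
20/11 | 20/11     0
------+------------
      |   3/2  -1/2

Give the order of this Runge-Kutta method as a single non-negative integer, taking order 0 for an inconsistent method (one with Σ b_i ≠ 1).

1

b = (3/2, -1/2)
c = (0, 20/11)
Σ b_i: 3/2·1 + (-1/2)·1 = 1 ✓
b·c: (-1/2)·20/11 = -10/11 ≠ 1/2 ⇒ order 1.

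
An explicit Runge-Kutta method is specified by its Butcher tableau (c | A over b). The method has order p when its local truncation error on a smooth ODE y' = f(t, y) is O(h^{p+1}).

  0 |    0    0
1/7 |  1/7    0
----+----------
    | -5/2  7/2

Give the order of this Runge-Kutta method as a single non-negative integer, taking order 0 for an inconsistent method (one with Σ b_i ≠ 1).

b = (-5/2, 7/2)
c = (0, 1/7)
Σ b_i: (-5/2)·1 + 7/2·1 = 1 ✓
b·c: 7/2·1/7 = 1/2 ✓; 2 stages ⇒ order 2.

2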